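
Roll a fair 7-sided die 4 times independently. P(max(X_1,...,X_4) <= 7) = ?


P(max <= 7) = P(all X_i <= 7) = (P(X_1 <= 7))^4
= (7/7)^4 = 1^4 = 1

1


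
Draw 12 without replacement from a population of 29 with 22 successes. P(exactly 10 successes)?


P(X=10) = C(22,10)*C(7,2) / C(29,12)
= 646646*21 / 51895935
= 13579566/51895935 = 2618/10005

2618/10005


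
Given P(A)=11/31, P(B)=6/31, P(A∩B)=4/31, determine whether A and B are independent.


P(A)*P(B) = 11/31*6/31 = 66/961
P(A∩B) = 4/31 != 66/961, so not independent

No, A and B are not independent


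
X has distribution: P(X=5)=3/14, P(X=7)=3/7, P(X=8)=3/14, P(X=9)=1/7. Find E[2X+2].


E[2X+2] = sum(g(x)*P(x))
= 12*3/14 + 16*3/7 + 18*3/14 + 20*1/7
= 113/7

113/7


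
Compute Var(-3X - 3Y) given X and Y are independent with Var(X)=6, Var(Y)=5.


Independence => Cov(X,Y)=0
Var(-3X - 3Y) = (-3)^2*Var(X) + (-3)^2*Var(Y)
= 9*6 + 9*5 = 99

99


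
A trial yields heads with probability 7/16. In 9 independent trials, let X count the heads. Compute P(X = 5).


P(X=5) = C(9,5) * p^5 * (1-p)^4
= 126 * 16807/1048576 * 6561/65536
= 6947055801/34359738368

6947055801/34359738368


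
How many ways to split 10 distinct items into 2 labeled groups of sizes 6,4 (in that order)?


10! = 3628800
Denominator: 6!=720 * 4!=24
Coefficient = 3628800 / 17280 = 210

210


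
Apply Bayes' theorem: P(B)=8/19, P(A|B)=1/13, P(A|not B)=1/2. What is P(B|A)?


P(A) = P(A|B)P(B) + P(A|B')P(B') = 1/13*8/19 + 1/2*11/19 = 159/494
P(B|A) = P(A|B)P(B)/P(A) = (8/247)/(159/494) = 16/159

16/159


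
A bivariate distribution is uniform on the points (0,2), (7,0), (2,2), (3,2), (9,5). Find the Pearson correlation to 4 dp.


Cov(X,Y) = 1.7600, Var(X) = 10.9600, Var(Y) = 2.5600
rho = Cov/(sqrt(VarX)*sqrt(VarY)) = 0.3323

0.3323


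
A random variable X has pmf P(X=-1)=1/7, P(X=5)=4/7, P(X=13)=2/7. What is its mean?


E[X] = sum(x * P(x))
= -1*1/7 + 5*4/7 + 13*2/7
= 45/7

45/7


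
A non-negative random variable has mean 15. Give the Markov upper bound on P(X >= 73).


Markov: P(X >= a) <= E[X]/a
P(X >= 73) <= 15/73

15/73


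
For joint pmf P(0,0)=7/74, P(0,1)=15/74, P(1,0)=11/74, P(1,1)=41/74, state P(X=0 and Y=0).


Read from table: P(X=0, Y=0) = 7/74

7/74


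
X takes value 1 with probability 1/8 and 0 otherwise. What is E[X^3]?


For Bernoulli: X in {0,1}
E[X^3] = 0^3*(1-1/8) + 1^3*1/8 = 1/8

1/8


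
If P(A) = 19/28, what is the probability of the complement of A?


P(A') = 1 - P(A) = 1 - 19/28 = 9/28

9/28


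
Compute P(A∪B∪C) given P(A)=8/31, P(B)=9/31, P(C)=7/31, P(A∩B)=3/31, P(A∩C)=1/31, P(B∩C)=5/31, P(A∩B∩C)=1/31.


P(A∪B∪C) = P(A)+P(B)+P(C) - P(AB)-P(AC)-P(BC) + P(ABC)
= 8/31+9/31+7/31 - 3/31-1/31-5/31 + 1/31
= 16/31

16/31


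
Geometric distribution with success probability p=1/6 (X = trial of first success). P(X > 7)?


P(X > 7) = P(first 7 trials all fail) = (1-p)^7 = (5/6)^7 = 78125/279936

78125/279936


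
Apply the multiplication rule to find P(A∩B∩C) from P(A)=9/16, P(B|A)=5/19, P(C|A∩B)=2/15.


P(A∩B∩C) = P(A) * P(B|A) * P(C|A∩B)
= 9/16 * 5/19 * 2/15
= 45/304 * 2/15 = 3/152

3/152


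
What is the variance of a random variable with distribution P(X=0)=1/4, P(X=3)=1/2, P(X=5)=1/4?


E[X] = 11/4, E[X^2] = 43/4
Var(X) = E[X^2] - (E[X])^2 = 43/4 - (11/4)^2 = 51/16

51/16


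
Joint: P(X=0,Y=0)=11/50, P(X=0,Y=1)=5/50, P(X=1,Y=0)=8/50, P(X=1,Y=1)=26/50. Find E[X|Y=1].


P(Y=1) = 31/50
E[X|Y=1] = (0*5 + 1*26)/31 = 26/31

26/31


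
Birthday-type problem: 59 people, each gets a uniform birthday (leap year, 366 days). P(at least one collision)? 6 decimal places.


P(all different) = prod((366-i)/366 for i=0..58) = 0.007112
P(at least one match) = 1 - 0.007112 = 0.992888

0.992888


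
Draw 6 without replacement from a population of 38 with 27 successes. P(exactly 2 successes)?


P(X=2) = C(27,2)*C(11,4) / C(38,6)
= 351*330 / 2760681
= 115830/2760681 = 3510/83657

3510/83657


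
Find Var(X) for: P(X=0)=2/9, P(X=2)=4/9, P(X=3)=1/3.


E[X] = 17/9, E[X^2] = 43/9
Var(X) = E[X^2] - (E[X])^2 = 43/9 - (17/9)^2 = 98/81

98/81


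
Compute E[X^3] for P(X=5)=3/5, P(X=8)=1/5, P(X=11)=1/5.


E[X^3] = sum(g(x)*P(x))
= 125*3/5 + 512*1/5 + 1331*1/5
= 2218/5

2218/5


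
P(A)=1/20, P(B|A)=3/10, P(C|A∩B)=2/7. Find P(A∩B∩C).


P(A∩B∩C) = P(A) * P(B|A) * P(C|A∩B)
= 1/20 * 3/10 * 2/7
= 3/200 * 2/7 = 3/700

3/700


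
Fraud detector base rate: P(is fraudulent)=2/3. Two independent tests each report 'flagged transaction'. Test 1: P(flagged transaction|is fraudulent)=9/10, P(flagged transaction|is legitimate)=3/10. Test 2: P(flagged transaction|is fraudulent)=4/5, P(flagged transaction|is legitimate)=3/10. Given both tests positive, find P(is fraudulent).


After test 1: P(+) = 9/10*2/3 + 3/10*1/3 = 7/10
P(B|+) = (3/5)/(7/10) = 6/7
After test 2 (use post1 as new prior): P(+) = 4/5*6/7 + 3/10*1/7 = 51/70
P(B|+,+) = (24/35)/(51/70) = 16/17

16/17


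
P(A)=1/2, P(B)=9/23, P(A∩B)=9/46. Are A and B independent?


P(A)*P(B) = 1/2*9/23 = 9/46
P(A∩B) = 9/46, which equals P(A)P(B), so independent

Yes, A and B are independent


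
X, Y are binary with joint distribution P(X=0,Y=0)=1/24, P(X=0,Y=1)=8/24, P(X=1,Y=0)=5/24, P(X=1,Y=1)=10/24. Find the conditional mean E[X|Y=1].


P(Y=1) = 18/24
E[X|Y=1] = (0*8 + 1*10)/18 = 10/18 = 5/9

5/9


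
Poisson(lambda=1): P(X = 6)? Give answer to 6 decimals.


P(X=6) = e^(-1) * 1^6 / 6!
≈ 0.3678794412 * 1 / 720
≈ 0.000511

0.000511


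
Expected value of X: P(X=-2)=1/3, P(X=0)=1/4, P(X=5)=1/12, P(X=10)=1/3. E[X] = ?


E[X] = sum(x * P(x))
= -2*1/3 + 0*1/4 + 5*1/12 + 10*1/3
= 37/12

37/12


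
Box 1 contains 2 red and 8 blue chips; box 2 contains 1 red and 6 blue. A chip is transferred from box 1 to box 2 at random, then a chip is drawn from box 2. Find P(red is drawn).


P(transfer red) = 2/10 = 1/5; P(transfer blue) = 4/5
If red transferred: Urn II has 2 red of 8, so P(red|red moved) = 1/4
If blue transferred: Urn II has 1 red of 8, so P(red|blue moved) = 1/8
By total probability: P(red) = 1/5*1/4 + 4/5*1/8 = 3/20

3/20


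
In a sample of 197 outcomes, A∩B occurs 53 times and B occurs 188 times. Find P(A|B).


P(A|B) = P(A∩B)/P(B) = (53/197)/(188/197) = 53/188

53/188


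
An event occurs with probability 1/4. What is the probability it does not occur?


P(A') = 1 - P(A) = 1 - 1/4 = 3/4

3/4


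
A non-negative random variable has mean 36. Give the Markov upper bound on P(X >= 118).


Markov: P(X >= a) <= E[X]/a
P(X >= 118) <= 36/118 = 18/59

18/59


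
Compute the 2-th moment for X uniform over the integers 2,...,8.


E[X^2] = (1/7) * sum(x^2 for x=2..8)
= 203/7 = 29

29


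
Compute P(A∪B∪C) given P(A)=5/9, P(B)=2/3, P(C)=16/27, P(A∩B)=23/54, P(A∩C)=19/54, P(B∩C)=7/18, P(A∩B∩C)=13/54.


P(A∪B∪C) = P(A)+P(B)+P(C) - P(AB)-P(AC)-P(BC) + P(ABC)
= 5/9+2/3+16/27 - 23/54-19/54-7/18 + 13/54
= 8/9

8/9


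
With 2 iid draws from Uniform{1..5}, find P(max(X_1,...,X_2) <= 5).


P(max <= 5) = P(all X_i <= 5) = (P(X_1 <= 5))^2
= (5/5)^2 = 1^2 = 1

1


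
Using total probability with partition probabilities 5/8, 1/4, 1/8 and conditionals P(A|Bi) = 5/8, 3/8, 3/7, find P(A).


P(A) = P(A|B1)P(B1) + P(A|B2)P(B2) + P(A|B3)P(B3)
= 5/8*5/8 + 3/8*1/4 + 3/7*1/8
= 25/64 + 3/32 + 3/56 = 241/448

241/448


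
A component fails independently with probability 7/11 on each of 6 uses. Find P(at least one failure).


P(at least one) = 1 - P(none)
P(none) = (1 - 7/11)^6 = (4/11)^6 = 4096/1771561
P(at least one) = 1 - 4096/1771561 = 1767465/1771561

1767465/1771561


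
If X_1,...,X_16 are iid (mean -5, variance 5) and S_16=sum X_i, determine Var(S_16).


By independence, Var(S_n) = n*Var(X_1) = 16*5 = 80

80


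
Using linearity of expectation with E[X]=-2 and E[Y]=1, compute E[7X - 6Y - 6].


E[7X - 6Y - 6] = 7*E[X] - 6*E[Y] - 6
= (7)*(-2) + (-6)*(1) + (-6)
= -14 - 6 - 6 = -26

-26


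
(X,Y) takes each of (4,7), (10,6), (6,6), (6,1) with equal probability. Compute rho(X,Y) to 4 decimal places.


Cov(X,Y) = 0.0000, Var(X) = 4.7500, Var(Y) = 5.5000
rho = Cov/(sqrt(VarX)*sqrt(VarY)) = 0.0000

0.0000


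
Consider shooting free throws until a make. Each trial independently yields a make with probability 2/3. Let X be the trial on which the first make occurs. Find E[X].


For geometric (trials until first success), E[X] = 1/p = 1/(2/3) = 3/2

3/2


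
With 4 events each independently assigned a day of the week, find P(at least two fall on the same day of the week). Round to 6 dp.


P(all different) = prod((7-i)/7 for i=0..3) = 0.349854
P(at least one match) = 1 - 0.349854 = 0.650146

0.650146


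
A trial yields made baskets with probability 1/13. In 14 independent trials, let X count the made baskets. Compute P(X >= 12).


P(X>=12) = P(X=12) + P(X=13) + P(X=14)
= 1008/302875106592253 + 168/3937376385699289 + 1/3937376385699289
= 1021/302875106592253

1021/302875106592253


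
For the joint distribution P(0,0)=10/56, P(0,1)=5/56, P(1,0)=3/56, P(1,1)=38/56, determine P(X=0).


P(X=0) = P(0,0)+P(0,1) = 10/56 + 5/56 = 15/56

15/56


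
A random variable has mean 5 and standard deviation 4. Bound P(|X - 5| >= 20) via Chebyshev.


k = 20/4 = 5
Chebyshev: P(|X-mu| >= k*sigma) <= 1/k^2 = 1/5^2 = 1/25

1/25


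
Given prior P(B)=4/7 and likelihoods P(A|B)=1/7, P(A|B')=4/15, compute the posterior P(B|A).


P(A) = P(A|B)P(B) + P(A|B')P(B') = 1/7*4/7 + 4/15*3/7 = 48/245
P(B|A) = P(A|B)P(B)/P(A) = (4/49)/(48/245) = 5/12

5/12


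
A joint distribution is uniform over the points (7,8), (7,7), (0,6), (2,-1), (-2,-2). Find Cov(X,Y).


E[X]=14/5, E[Y]=18/5, E[XY]=107/5
Cov(X,Y) = E[XY] - E[X]E[Y] = 107/5 - 14/5*18/5 = 283/25

283/25


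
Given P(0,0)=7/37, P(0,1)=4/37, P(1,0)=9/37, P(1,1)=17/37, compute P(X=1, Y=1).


Read from table: P(X=1, Y=1) = 17/37

17/37


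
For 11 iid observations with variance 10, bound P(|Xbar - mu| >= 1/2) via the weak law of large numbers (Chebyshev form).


Var(Xbar) = Var(X)/n = 10/11
Chebyshev: P(|Xbar-mu| >= 1/2) <= Var(Xbar)/(1/2)^2 = (10/11)/(1/4) = 40/11
Bound exceeds 1, so trivial bound: 1

1


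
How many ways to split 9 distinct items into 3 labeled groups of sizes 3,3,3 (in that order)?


9! = 362880
Denominator: 3!=6 * 3!=6 * 3!=6
Coefficient = 362880 / 216 = 1680

1680


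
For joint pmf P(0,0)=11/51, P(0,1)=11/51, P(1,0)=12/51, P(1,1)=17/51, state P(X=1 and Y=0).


Read from table: P(X=1, Y=0) = 12/51 = 4/17

4/17


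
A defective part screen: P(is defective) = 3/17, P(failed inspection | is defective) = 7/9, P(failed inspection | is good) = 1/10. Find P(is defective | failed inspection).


P(A) = P(A|B)P(B) + P(A|B')P(B') = 7/9*3/17 + 1/10*14/17 = 56/255
P(B|A) = P(A|B)P(B)/P(A) = (7/51)/(56/255) = 5/8

5/8


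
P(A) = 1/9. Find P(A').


P(A') = 1 - P(A) = 1 - 1/9 = 8/9

8/9


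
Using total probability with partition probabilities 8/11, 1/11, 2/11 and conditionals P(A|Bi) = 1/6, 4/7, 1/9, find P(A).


P(A) = P(A|B1)P(B1) + P(A|B2)P(B2) + P(A|B3)P(B3)
= 1/6*8/11 + 4/7*1/11 + 1/9*2/11
= 4/33 + 4/77 + 2/99 = 134/693

134/693


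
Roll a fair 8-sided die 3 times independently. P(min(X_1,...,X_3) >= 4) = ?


P(min >= 4) = P(all X_i >= 4) = (P(X_1 >= 4))^3
= (5/8)^3 = 125/512

125/512


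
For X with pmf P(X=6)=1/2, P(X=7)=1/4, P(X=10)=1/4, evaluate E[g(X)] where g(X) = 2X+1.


E[2X+1] = sum(g(x)*P(x))
= 13*1/2 + 15*1/4 + 21*1/4
= 31/2

31/2


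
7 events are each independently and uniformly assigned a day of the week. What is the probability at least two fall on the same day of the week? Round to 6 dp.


P(all different) = prod((7-i)/7 for i=0..6) = 0.006120
P(at least one match) = 1 - 0.006120 = 0.993880

0.993880


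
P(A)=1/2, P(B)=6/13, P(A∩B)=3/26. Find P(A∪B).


P(A∪B) = P(A) + P(B) - P(A∩B)
= 1/2 + 6/13 - 3/26 = 11/13

11/13


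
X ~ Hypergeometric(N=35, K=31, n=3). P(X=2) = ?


P(X=2) = C(31,2)*C(4,1) / C(35,3)
= 465*4 / 6545
= 1860/6545 = 372/1309

372/1309


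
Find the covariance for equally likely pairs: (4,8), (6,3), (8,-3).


E[X]=6, E[Y]=8/3, E[XY]=26/3
Cov(X,Y) = E[XY] - E[X]E[Y] = 26/3 - 6*8/3 = -22/3

-22/3


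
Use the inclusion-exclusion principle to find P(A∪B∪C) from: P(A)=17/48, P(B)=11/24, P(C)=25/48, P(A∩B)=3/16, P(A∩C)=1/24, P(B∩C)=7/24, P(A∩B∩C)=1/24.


P(A∪B∪C) = P(A)+P(B)+P(C) - P(AB)-P(AC)-P(BC) + P(ABC)
= 17/48+11/24+25/48 - 3/16-1/24-7/24 + 1/24
= 41/48

41/48


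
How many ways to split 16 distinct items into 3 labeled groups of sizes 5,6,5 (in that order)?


16! = 20922789888000
Denominator: 5!=120 * 6!=720 * 5!=120
Coefficient = 20922789888000 / 10368000 = 2018016

2018016


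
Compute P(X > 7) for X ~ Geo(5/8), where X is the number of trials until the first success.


P(X > 7) = P(first 7 trials all fail) = (1-p)^7 = (3/8)^7 = 2187/2097152

2187/2097152


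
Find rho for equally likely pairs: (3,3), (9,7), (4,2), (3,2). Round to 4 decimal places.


Cov(X,Y) = 4.8750, Var(X) = 6.1875, Var(Y) = 4.2500
rho = Cov/(sqrt(VarX)*sqrt(VarY)) = 0.9507

0.9507


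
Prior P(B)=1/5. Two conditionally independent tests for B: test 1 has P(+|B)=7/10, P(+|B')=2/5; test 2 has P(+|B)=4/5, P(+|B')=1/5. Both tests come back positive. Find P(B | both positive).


After test 1: P(+) = 7/10*1/5 + 2/5*4/5 = 23/50
P(B|+) = (7/50)/(23/50) = 7/23
After test 2 (use post1 as new prior): P(+) = 4/5*7/23 + 1/5*16/23 = 44/115
P(B|+,+) = (28/115)/(44/115) = 7/11

7/11


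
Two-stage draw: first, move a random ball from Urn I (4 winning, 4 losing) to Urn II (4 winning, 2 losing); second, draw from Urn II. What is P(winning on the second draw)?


P(transfer winning) = 4/8 = 1/2; P(transfer losing) = 1/2
If winning transferred: Urn II has 5 winning of 7, so P(winning|winning moved) = 5/7
If losing transferred: Urn II has 4 winning of 7, so P(winning|losing moved) = 4/7
By total probability: P(winning) = 1/2*5/7 + 1/2*4/7 = 9/14

9/14


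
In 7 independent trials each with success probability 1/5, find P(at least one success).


P(at least one) = 1 - P(none)
P(none) = (1 - 1/5)^7 = (4/5)^7 = 16384/78125
P(at least one) = 1 - 16384/78125 = 61741/78125

61741/78125


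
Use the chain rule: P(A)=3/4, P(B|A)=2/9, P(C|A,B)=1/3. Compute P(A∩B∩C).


P(A∩B∩C) = P(A) * P(B|A) * P(C|A∩B)
= 3/4 * 2/9 * 1/3
= 1/6 * 1/3 = 1/18

1/18


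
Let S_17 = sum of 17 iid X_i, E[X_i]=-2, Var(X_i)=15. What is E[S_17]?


E[S_n] = n*E[X_1] = 17*-2 = -34

-34


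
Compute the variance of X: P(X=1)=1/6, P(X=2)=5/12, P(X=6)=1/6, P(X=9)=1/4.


E[X] = 17/4, E[X^2] = 337/12
Var(X) = E[X^2] - (E[X])^2 = 337/12 - (17/4)^2 = 481/48

481/48


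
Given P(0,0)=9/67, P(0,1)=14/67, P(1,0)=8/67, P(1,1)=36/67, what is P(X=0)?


P(X=0) = P(0,0)+P(0,1) = 9/67 + 14/67 = 23/67

23/67


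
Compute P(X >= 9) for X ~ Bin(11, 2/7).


P(X>=9) = P(X=9) + P(X=10) + P(X=11)
= 704000/1977326743 + 56320/1977326743 + 2048/1977326743
= 762368/1977326743

762368/1977326743


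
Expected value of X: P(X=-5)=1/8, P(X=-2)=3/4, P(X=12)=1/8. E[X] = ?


E[X] = sum(x * P(x))
= -5*1/8 - 2*3/4 + 12*1/8
= -5/8

-5/8


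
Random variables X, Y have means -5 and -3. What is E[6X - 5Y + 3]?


E[6X - 5Y + 3] = 6*E[X] - 5*E[Y] + 3
= (6)*(-5) + (-5)*(-3) + (3)
= -30 + 15 + 3 = -12

-12


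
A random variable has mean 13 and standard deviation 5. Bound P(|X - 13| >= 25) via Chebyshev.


k = 25/5 = 5
Chebyshev: P(|X-mu| >= k*sigma) <= 1/k^2 = 1/5^2 = 1/25

1/25


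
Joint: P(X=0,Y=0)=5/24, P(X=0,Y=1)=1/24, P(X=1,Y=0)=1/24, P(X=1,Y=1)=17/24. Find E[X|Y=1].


P(Y=1) = 18/24
E[X|Y=1] = (0*1 + 1*17)/18 = 17/18

17/18


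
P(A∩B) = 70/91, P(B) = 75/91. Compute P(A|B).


P(A|B) = P(A∩B)/P(B) = (70/91)/(75/91) = 70/75 = 14/15

14/15


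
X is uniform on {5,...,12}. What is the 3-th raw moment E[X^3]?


E[X^3] = (1/8) * sum(x^3 for x=5..12)
= 5984/8 = 748

748


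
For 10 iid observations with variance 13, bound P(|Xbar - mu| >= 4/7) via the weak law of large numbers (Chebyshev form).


Var(Xbar) = Var(X)/n = 13/10
Chebyshev: P(|Xbar-mu| >= 4/7) <= Var(Xbar)/(4/7)^2 = (13/10)/(16/49) = 637/160
Bound exceeds 1, so trivial bound: 1

1


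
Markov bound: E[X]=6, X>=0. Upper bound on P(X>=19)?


Markov: P(X >= a) <= E[X]/a
P(X >= 19) <= 6/19

6/19


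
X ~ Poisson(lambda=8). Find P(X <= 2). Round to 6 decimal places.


P(X<=2) = e^(-8)*8^0/0! + e^(-8)*8^1/1! + e^(-8)*8^2/2!
≈ 0.0003354626 + 0.0026837010 + 0.0107348041
= 0.0137539677
≈ 0.013754

0.013754


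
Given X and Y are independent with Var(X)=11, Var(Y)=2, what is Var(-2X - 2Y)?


Independence => Cov(X,Y)=0
Var(-2X - 2Y) = (-2)^2*Var(X) + (-2)^2*Var(Y)
= 4*11 + 4*2 = 52

52


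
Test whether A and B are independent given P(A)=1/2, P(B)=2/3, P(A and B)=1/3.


P(A)*P(B) = 1/2*2/3 = 1/3
P(A∩B) = 1/3, which equals P(A)P(B), so independent

Yes, A and B are independent


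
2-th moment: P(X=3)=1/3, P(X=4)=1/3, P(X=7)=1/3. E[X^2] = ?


E[X^2] = sum(x^2 * P(x))
= 9*1/3 + 16*1/3 + 49*1/3
= 74/3

74/3


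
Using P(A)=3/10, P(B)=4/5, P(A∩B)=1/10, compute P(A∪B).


P(A∪B) = P(A) + P(B) - P(A∩B)
= 3/10 + 4/5 - 1/10 = 1

1


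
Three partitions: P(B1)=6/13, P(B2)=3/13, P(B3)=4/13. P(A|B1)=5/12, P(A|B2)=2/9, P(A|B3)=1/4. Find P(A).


P(A) = P(A|B1)P(B1) + P(A|B2)P(B2) + P(A|B3)P(B3)
= 5/12*6/13 + 2/9*3/13 + 1/4*4/13
= 5/26 + 2/39 + 1/13 = 25/78

25/78


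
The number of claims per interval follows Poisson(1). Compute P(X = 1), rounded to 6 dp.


P(X=1) = e^(-1) * 1^1 / 1!
≈ 0.3678794412 * 1 / 1
≈ 0.367879

0.367879


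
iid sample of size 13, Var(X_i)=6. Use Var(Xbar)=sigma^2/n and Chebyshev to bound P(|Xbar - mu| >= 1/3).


Var(Xbar) = Var(X)/n = 6/13
Chebyshev: P(|Xbar-mu| >= 1/3) <= Var(Xbar)/(1/3)^2 = (6/13)/(1/9) = 54/13
Bound exceeds 1, so trivial bound: 1

1


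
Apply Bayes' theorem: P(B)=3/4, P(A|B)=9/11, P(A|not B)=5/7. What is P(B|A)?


P(A) = P(A|B)P(B) + P(A|B')P(B') = 9/11*3/4 + 5/7*1/4 = 61/77
P(B|A) = P(A|B)P(B)/P(A) = (27/44)/(61/77) = 189/244

189/244


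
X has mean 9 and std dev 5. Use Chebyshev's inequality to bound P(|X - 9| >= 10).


k = 10/5 = 2
Chebyshev: P(|X-mu| >= k*sigma) <= 1/k^2 = 1/2^2 = 1/4

1/4


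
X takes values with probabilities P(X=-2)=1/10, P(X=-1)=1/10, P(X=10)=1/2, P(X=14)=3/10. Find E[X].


E[X] = sum(x * P(x))
= -2*1/10 - 1*1/10 + 10*1/2 + 14*3/10
= 89/10

89/10


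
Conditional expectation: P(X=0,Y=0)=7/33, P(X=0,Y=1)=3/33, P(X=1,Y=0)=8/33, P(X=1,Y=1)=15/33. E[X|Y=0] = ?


P(Y=0) = 15/33
E[X|Y=0] = (0*7 + 1*8)/15 = 8/15

8/15


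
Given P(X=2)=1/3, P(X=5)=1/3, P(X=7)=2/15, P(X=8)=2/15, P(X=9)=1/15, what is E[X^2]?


E[X^2] = sum(g(x)*P(x))
= 4*1/3 + 25*1/3 + 49*2/15 + 64*2/15 + 81*1/15
= 452/15

452/15


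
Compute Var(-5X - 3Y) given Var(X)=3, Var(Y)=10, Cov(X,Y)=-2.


Var(-5X - 3Y) = (-5)^2*Var(X) + (-3)^2*Var(Y) + 2*(-5)*(-3)*Cov(X,Y)
= 25*3 + 9*10 + 30*(-2)
= 75 + 90 - 60 = 105

105


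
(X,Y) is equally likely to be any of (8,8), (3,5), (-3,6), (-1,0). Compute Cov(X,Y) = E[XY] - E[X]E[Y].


E[X]=7/4, E[Y]=19/4, E[XY]=61/4
Cov(X,Y) = E[XY] - E[X]E[Y] = 61/4 - 7/4*19/4 = 111/16

111/16


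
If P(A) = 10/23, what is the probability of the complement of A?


P(A') = 1 - P(A) = 1 - 10/23 = 13/23

13/23


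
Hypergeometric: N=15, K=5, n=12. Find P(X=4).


P(X=4) = C(5,4)*C(10,8) / C(15,12)
= 5*45 / 455
= 225/455 = 45/91

45/91


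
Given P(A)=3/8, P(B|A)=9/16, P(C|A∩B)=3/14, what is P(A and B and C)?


P(A∩B∩C) = P(A) * P(B|A) * P(C|A∩B)
= 3/8 * 9/16 * 3/14
= 27/128 * 3/14 = 81/1792

81/1792


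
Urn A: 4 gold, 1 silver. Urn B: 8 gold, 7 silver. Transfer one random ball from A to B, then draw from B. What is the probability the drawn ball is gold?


P(transfer gold) = 4/5; P(transfer silver) = 1/5
If gold transferred: Urn II has 9 gold of 16, so P(gold|gold moved) = 9/16
If silver transferred: Urn II has 8 gold of 16, so P(gold|silver moved) = 1/2
By total probability: P(gold) = 4/5*9/16 + 1/5*1/2 = 11/20

11/20


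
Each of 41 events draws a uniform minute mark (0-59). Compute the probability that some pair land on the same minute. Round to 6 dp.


P(all different) = prod((60-i)/60 for i=0..40) = 0.000000
P(at least one match) = 1 - 0.000000 = 1.000000

1.000000


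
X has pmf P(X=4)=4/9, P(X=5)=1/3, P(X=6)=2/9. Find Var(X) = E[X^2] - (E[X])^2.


E[X] = 43/9, E[X^2] = 211/9
Var(X) = E[X^2] - (E[X])^2 = 211/9 - (43/9)^2 = 50/81

50/81


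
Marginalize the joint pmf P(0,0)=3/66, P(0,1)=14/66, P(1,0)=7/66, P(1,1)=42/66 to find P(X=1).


P(X=1) = P(1,0)+P(1,1) = 7/66 + 42/66 = 49/66

49/66


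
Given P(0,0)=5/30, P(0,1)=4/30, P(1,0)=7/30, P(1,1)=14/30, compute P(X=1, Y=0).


Read from table: P(X=1, Y=0) = 7/30

7/30


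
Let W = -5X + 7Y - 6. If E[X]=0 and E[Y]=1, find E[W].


E[-5X + 7Y - 6] = -5*E[X] + 7*E[Y] - 6
= (-5)*(0) + (7)*(1) + (-6)
= 0 + 7 - 6 = 1

1


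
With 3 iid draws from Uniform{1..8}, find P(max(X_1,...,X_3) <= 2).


P(max <= 2) = P(all X_i <= 2) = (P(X_1 <= 2))^3
= (2/8)^3 = (1/4)^3 = 1/64

1/64


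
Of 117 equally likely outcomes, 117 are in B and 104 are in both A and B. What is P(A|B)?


P(A|B) = P(A∩B)/P(B) = (104/117)/(117/117) = 104/117 = 8/9

8/9


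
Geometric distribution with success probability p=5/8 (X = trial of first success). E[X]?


For geometric (trials until first success), E[X] = 1/p = 1/(5/8) = 8/5

8/5


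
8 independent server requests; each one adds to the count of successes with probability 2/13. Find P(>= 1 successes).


P(at least one) = 1 - P(none)
P(none) = (1 - 2/13)^8 = (11/13)^8 = 214358881/815730721
P(at least one) = 1 - 214358881/815730721 = 601371840/815730721

601371840/815730721


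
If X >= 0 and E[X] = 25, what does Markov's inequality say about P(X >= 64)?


Markov: P(X >= a) <= E[X]/a
P(X >= 64) <= 25/64

25/64


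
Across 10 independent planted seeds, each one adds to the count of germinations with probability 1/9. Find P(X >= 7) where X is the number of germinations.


P(X>=7) = P(X=7) + P(X=8) + P(X=9) + P(X=10)
= 20480/1162261467 + 320/387420489 + 80/3486784401 + 1/3486784401
= 21467/1162261467

21467/1162261467


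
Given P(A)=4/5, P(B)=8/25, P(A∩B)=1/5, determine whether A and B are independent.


P(A)*P(B) = 4/5*8/25 = 32/125
P(A∩B) = 1/5 != 32/125, so not independent

No, A and B are not independent


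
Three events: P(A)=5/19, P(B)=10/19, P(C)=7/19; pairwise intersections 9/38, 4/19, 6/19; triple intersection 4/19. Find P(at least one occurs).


P(A∪B∪C) = P(A)+P(B)+P(C) - P(AB)-P(AC)-P(BC) + P(ABC)
= 5/19+10/19+7/19 - 9/38-4/19-6/19 + 4/19
= 23/38

23/38


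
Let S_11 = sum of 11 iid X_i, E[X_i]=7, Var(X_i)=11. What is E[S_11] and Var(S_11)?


E[S_n] = n*mu = 11*7 = 77
Var(S_n) = n*sigma^2 = 11*11 = 121

E[S_11]=77, Var(S_11)=121


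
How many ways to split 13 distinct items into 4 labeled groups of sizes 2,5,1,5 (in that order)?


13! = 6227020800
Denominator: 2!=2 * 5!=120 * 1!=1 * 5!=120
Coefficient = 6227020800 / 28800 = 216216

216216


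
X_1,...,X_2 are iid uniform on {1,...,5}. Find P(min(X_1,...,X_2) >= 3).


P(min >= 3) = P(all X_i >= 3) = (P(X_1 >= 3))^2
= (3/5)^2 = 9/25

9/25


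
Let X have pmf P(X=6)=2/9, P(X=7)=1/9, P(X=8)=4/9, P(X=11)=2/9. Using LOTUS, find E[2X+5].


E[2X+5] = sum(g(x)*P(x))
= 17*2/9 + 19*1/9 + 21*4/9 + 27*2/9
= 191/9

191/9


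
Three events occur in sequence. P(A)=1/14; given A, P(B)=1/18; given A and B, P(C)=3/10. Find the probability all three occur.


P(A∩B∩C) = P(A) * P(B|A) * P(C|A∩B)
= 1/14 * 1/18 * 3/10
= 1/252 * 3/10 = 1/840

1/840


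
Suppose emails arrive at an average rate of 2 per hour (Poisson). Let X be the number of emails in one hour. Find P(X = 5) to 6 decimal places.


P(X=5) = e^(-2) * 2^5 / 5!
≈ 0.1353352832 * 32 / 120
≈ 0.036089

0.036089


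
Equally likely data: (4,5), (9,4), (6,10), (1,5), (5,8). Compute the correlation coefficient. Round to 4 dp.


Cov(X,Y) = 0.2000, Var(X) = 6.8000, Var(Y) = 5.0400
rho = Cov/(sqrt(VarX)*sqrt(VarY)) = 0.0342

0.0342


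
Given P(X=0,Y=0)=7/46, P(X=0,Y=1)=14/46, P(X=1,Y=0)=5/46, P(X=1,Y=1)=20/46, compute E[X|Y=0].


P(Y=0) = 12/46
E[X|Y=0] = (0*7 + 1*5)/12 = 5/12

5/12


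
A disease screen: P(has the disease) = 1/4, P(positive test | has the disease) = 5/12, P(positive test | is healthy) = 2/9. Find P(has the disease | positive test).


P(A) = P(A|B)P(B) + P(A|B')P(B') = 5/12*1/4 + 2/9*3/4 = 13/48
P(B|A) = P(A|B)P(B)/P(A) = (5/48)/(13/48) = 5/13

5/13


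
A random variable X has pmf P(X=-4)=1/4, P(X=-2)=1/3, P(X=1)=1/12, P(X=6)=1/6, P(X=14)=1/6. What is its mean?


E[X] = sum(x * P(x))
= -4*1/4 - 2*1/3 + 1*1/12 + 6*1/6 + 14*1/6
= 7/4

7/4


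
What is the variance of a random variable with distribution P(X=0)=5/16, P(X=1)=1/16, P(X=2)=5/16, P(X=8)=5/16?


E[X] = 51/16, E[X^2] = 341/16
Var(X) = E[X^2] - (E[X])^2 = 341/16 - (51/16)^2 = 2855/256

2855/256


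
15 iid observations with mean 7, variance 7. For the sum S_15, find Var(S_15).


By independence, Var(S_n) = n*Var(X_1) = 15*7 = 105

105


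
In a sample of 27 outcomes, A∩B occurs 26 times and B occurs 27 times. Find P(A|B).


P(A|B) = P(A∩B)/P(B) = (26/27)/(27/27) = 26/27

26/27


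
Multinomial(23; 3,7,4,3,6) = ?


23! = 25852016738884976640000
Denominator: 3!=6 * 7!=5040 * 4!=24 * 3!=6 * 6!=720
Coefficient = 25852016738884976640000 / 3135283200 = 8245512475200

8245512475200


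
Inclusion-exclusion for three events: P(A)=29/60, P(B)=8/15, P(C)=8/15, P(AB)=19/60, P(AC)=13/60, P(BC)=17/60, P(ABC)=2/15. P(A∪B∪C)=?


P(A∪B∪C) = P(A)+P(B)+P(C) - P(AB)-P(AC)-P(BC) + P(ABC)
= 29/60+8/15+8/15 - 19/60-13/60-17/60 + 2/15
= 13/15

13/15


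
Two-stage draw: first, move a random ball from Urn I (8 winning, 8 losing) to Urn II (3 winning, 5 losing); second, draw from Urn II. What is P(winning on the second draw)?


P(transfer winning) = 8/16 = 1/2; P(transfer losing) = 1/2
If winning transferred: Urn II has 4 winning of 9, so P(winning|winning moved) = 4/9
If losing transferred: Urn II has 3 winning of 9, so P(winning|losing moved) = 1/3
By total probability: P(winning) = 1/2*4/9 + 1/2*1/3 = 7/18

7/18


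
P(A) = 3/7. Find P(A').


P(A') = 1 - P(A) = 1 - 3/7 = 4/7

4/7


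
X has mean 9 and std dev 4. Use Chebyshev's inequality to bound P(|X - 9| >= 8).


k = 8/4 = 2
Chebyshev: P(|X-mu| >= k*sigma) <= 1/k^2 = 1/2^2 = 1/4

1/4


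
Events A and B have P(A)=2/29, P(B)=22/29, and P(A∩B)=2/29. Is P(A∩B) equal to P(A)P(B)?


P(A)*P(B) = 2/29*22/29 = 44/841
P(A∩B) = 2/29 != 44/841, so not independent

No, A and B are not independent


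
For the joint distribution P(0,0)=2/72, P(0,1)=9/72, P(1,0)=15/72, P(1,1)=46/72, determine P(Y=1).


P(Y=1) = P(0,1)+P(1,1) = 9/72 + 46/72 = 55/72

55/72


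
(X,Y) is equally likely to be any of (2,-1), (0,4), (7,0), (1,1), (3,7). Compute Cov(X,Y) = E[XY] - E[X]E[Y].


E[X]=13/5, E[Y]=11/5, E[XY]=4
Cov(X,Y) = E[XY] - E[X]E[Y] = 4 - 13/5*11/5 = -43/25

-43/25


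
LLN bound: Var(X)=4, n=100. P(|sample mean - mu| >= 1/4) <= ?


Var(Xbar) = Var(X)/n = 4/100
Chebyshev: P(|Xbar-mu| >= 1/4) <= Var(Xbar)/(1/4)^2 = (1/25)/(1/16) = 16/25

16/25


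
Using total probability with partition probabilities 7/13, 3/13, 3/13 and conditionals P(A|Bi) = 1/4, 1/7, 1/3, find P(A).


P(A) = P(A|B1)P(B1) + P(A|B2)P(B2) + P(A|B3)P(B3)
= 1/4*7/13 + 1/7*3/13 + 1/3*3/13
= 7/52 + 3/91 + 1/13 = 89/364

89/364


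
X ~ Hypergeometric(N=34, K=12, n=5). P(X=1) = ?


P(X=1) = C(12,1)*C(22,4) / C(34,5)
= 12*7315 / 278256
= 87780/278256 = 665/2108

665/2108


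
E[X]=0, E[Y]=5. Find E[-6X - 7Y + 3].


E[-6X - 7Y + 3] = -6*E[X] - 7*E[Y] + 3
= (-6)*(0) + (-7)*(5) + (3)
= 0 - 35 + 3 = -32

-32


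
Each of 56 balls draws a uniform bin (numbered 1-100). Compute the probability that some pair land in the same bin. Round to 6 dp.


P(all different) = prod((100-i)/100 for i=0..55) = 0.000000
P(at least one match) = 1 - 0.000000 = 1.000000

1.000000


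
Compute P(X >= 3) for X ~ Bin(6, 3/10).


P(X>=3) = P(X=3) + P(X=4) + P(X=5) + P(X=6)
= 9261/50000 + 11907/200000 + 5103/500000 + 729/1000000
= 25569/100000

25569/100000


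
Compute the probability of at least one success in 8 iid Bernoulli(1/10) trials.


P(at least one) = 1 - P(none)
P(none) = (1 - 1/10)^8 = (9/10)^8 = 43046721/100000000
P(at least one) = 1 - 43046721/100000000 = 56953279/100000000

56953279/100000000


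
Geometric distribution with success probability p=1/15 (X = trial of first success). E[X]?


For geometric (trials until first success), E[X] = 1/p = 1/(1/15) = 15

15


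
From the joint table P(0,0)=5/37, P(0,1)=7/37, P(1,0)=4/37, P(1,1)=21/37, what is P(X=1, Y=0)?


Read from table: P(X=1, Y=0) = 4/37

4/37


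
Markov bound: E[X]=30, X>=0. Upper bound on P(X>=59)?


Markov: P(X >= a) <= E[X]/a
P(X >= 59) <= 30/59

30/59


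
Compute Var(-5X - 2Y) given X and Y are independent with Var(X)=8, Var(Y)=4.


Independence => Cov(X,Y)=0
Var(-5X - 2Y) = (-5)^2*Var(X) + (-2)^2*Var(Y)
= 25*8 + 4*4 = 216

216


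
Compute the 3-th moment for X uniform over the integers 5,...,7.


E[X^3] = (1/3) * sum(x^3 for x=5..7)
= 684/3 = 228

228


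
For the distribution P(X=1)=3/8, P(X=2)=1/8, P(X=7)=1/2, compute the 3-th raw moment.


E[X^3] = sum(x^3 * P(x))
= 1*3/8 + 8*1/8 + 343*1/2
= 1383/8

1383/8


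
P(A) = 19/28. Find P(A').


P(A') = 1 - P(A) = 1 - 19/28 = 9/28

9/28


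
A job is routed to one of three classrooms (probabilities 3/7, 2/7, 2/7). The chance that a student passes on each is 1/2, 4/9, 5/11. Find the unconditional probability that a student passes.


P(A) = P(A|B1)P(B1) + P(A|B2)P(B2) + P(A|B3)P(B3)
= 1/2*3/7 + 4/9*2/7 + 5/11*2/7
= 3/14 + 8/63 + 10/77 = 653/1386

653/1386


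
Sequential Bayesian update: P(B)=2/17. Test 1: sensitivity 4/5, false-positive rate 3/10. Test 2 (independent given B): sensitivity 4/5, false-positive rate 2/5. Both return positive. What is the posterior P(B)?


After test 1: P(+) = 4/5*2/17 + 3/10*15/17 = 61/170
P(B|+) = (8/85)/(61/170) = 16/61
After test 2 (use post1 as new prior): P(+) = 4/5*16/61 + 2/5*45/61 = 154/305
P(B|+,+) = (64/305)/(154/305) = 32/77

32/77


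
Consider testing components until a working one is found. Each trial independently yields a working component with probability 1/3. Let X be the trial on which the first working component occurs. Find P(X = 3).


P(X=3) = (1-p)^2 * p = (2/3)^2 * 1/3
= 4/9 * 1/3 = 4/27

4/27


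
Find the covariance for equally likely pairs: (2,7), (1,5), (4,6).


E[X]=7/3, E[Y]=6, E[XY]=43/3
Cov(X,Y) = E[XY] - E[X]E[Y] = 43/3 - 7/3*6 = 1/3

1/3


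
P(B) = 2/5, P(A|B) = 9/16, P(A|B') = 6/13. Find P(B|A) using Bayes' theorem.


P(A) = P(A|B)P(B) + P(A|B')P(B') = 9/16*2/5 + 6/13*3/5 = 261/520
P(B|A) = P(A|B)P(B)/P(A) = (9/40)/(261/520) = 13/29

13/29


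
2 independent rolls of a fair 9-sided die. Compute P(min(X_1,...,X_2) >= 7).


P(min >= 7) = P(all X_i >= 7) = (P(X_1 >= 7))^2
= (3/9)^2 = (1/3)^2 = 1/9

1/9


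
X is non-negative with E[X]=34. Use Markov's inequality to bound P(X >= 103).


Markov: P(X >= a) <= E[X]/a
P(X >= 103) <= 34/103

34/103


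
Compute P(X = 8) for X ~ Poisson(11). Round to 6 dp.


P(X=8) = e^(-11) * 11^8 / 8!
≈ 0.00001670170079 * 214358881 / 40320
≈ 0.088794

0.088794


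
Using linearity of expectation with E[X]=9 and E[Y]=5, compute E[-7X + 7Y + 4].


E[-7X + 7Y + 4] = -7*E[X] + 7*E[Y] + 4
= (-7)*(9) + (7)*(5) + (4)
= -63 + 35 + 4 = -24

-24


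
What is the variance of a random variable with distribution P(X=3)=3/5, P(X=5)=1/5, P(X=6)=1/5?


E[X] = 4, E[X^2] = 88/5
Var(X) = E[X^2] - (E[X])^2 = 88/5 - (4)^2 = 8/5

8/5


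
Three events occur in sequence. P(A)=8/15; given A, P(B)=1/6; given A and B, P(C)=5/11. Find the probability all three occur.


P(A∩B∩C) = P(A) * P(B|A) * P(C|A∩B)
= 8/15 * 1/6 * 5/11
= 4/45 * 5/11 = 4/99

4/99


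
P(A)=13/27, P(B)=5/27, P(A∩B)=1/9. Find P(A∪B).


P(A∪B) = P(A) + P(B) - P(A∩B)
= 13/27 + 5/27 - 1/9 = 5/9

5/9


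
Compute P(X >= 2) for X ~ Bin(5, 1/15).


P(X>=2) = P(X=2) + P(X=3) + P(X=4) + P(X=5)
= 5488/151875 + 392/151875 + 14/151875 + 1/759375
= 29471/759375

29471/759375


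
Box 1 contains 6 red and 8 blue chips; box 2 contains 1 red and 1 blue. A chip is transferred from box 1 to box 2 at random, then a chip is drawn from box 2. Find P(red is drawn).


P(transfer red) = 6/14 = 3/7; P(transfer blue) = 4/7
If red transferred: Urn II has 2 red of 3, so P(red|red moved) = 2/3
If blue transferred: Urn II has 1 red of 3, so P(red|blue moved) = 1/3
By total probability: P(red) = 3/7*2/3 + 4/7*1/3 = 10/21

10/21


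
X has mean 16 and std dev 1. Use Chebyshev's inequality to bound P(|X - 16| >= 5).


k = 5/1 = 5
Chebyshev: P(|X-mu| >= k*sigma) <= 1/k^2 = 1/5^2 = 1/25

1/25


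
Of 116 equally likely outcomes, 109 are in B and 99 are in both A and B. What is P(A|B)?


P(A|B) = P(A∩B)/P(B) = (99/116)/(109/116) = 99/109

99/109


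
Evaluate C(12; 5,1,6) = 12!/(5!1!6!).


12! = 479001600
Denominator: 5!=120 * 1!=1 * 6!=720
Coefficient = 479001600 / 86400 = 5544

5544


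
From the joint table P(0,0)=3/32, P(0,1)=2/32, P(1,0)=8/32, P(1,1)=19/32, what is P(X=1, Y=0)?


Read from table: P(X=1, Y=0) = 8/32 = 1/4

1/4


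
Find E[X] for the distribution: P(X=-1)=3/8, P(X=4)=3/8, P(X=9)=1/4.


E[X] = sum(x * P(x))
= -1*3/8 + 4*3/8 + 9*1/4
= 27/8

27/8


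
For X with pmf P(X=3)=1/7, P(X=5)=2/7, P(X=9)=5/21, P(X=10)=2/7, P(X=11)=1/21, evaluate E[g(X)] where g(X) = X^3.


E[X^3] = sum(g(x)*P(x))
= 27*1/7 + 125*2/7 + 729*5/21 + 1000*2/7 + 1331*1/21
= 11807/21

11807/21


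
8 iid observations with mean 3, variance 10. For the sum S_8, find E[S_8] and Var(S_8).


E[S_n] = n*mu = 8*3 = 24
Var(S_n) = n*sigma^2 = 8*10 = 80

E[S_8]=24, Var(S_8)=80


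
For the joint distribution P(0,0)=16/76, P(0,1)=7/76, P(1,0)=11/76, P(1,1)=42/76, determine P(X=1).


P(X=1) = P(1,0)+P(1,1) = 11/76 + 42/76 = 53/76

53/76


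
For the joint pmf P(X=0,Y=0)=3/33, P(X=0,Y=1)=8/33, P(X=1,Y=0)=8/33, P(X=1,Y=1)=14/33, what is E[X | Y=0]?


P(Y=0) = 11/33
E[X|Y=0] = (0*3 + 1*8)/11 = 8/11

8/11


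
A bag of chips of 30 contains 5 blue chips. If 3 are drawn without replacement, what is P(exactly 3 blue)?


P(X=3) = C(5,3)*C(25,0) / C(30,3)
= 10*1 / 4060
= 10/4060 = 1/406

1/406


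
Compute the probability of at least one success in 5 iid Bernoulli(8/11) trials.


P(at least one) = 1 - P(none)
P(none) = (1 - 8/11)^5 = (3/11)^5 = 243/161051
P(at least one) = 1 - 243/161051 = 160808/161051

160808/161051


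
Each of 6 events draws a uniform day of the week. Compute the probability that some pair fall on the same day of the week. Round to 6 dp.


P(all different) = prod((7-i)/7 for i=0..5) = 0.042839
P(at least one match) = 1 - 0.042839 = 0.957161

0.957161


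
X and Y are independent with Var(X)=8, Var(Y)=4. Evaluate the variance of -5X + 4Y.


Independence => Cov(X,Y)=0
Var(-5X + 4Y) = (-5)^2*Var(X) + 4^2*Var(Y)
= 25*8 + 16*4 = 264

264


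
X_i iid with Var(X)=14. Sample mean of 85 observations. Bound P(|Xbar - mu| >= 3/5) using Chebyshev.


Var(Xbar) = Var(X)/n = 14/85
Chebyshev: P(|Xbar-mu| >= 3/5) <= Var(Xbar)/(3/5)^2 = (14/85)/(9/25) = 70/153

70/153


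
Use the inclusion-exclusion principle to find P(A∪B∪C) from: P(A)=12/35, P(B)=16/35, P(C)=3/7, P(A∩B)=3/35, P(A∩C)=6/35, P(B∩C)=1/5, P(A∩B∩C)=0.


P(A∪B∪C) = P(A)+P(B)+P(C) - P(AB)-P(AC)-P(BC) + P(ABC)
= 12/35+16/35+3/7 - 3/35-6/35-1/5 + 0
= 27/35

27/35


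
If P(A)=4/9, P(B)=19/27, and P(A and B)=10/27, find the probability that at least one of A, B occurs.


P(A∪B) = P(A) + P(B) - P(A∩B)
= 4/9 + 19/27 - 10/27 = 7/9

7/9


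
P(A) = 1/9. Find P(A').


P(A') = 1 - P(A) = 1 - 1/9 = 8/9

8/9


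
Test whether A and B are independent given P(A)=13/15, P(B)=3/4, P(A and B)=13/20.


P(A)*P(B) = 13/15*3/4 = 13/20
P(A∩B) = 13/20, which equals P(A)P(B), so independent

Yes, A and B are independent


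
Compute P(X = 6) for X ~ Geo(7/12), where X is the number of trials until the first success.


P(X=6) = (1-p)^5 * p = (5/12)^5 * 7/12
= 3125/248832 * 7/12 = 21875/2985984

21875/2985984


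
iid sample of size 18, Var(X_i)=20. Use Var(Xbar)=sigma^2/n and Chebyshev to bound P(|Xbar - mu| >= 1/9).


Var(Xbar) = Var(X)/n = 20/18
Chebyshev: P(|Xbar-mu| >= 1/9) <= Var(Xbar)/(1/9)^2 = (10/9)/(1/81) = 90
Bound exceeds 1, so trivial bound: 1

1


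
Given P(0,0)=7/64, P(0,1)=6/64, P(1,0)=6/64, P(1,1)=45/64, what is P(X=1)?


P(X=1) = P(1,0)+P(1,1) = 6/64 + 45/64 = 51/64

51/64


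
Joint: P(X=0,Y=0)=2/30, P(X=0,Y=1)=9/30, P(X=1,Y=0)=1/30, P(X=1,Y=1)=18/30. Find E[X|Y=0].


P(Y=0) = 3/30
E[X|Y=0] = (0*2 + 1*1)/3 = 1/3

1/3


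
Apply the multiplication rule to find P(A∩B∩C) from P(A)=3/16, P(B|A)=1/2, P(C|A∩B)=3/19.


P(A∩B∩C) = P(A) * P(B|A) * P(C|A∩B)
= 3/16 * 1/2 * 3/19
= 3/32 * 3/19 = 9/608

9/608


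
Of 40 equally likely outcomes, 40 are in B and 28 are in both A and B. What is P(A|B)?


P(A|B) = P(A∩B)/P(B) = (28/40)/(40/40) = 28/40 = 7/10

7/10


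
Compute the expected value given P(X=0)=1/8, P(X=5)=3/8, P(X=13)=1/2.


E[X] = sum(x * P(x))
= 0*1/8 + 5*3/8 + 13*1/2
= 67/8

67/8


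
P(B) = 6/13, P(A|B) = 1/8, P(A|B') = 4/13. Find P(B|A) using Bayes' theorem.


P(A) = P(A|B)P(B) + P(A|B')P(B') = 1/8*6/13 + 4/13*7/13 = 151/676
P(B|A) = P(A|B)P(B)/P(A) = (3/52)/(151/676) = 39/151

39/151


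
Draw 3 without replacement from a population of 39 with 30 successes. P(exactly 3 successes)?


P(X=3) = C(30,3)*C(9,0) / C(39,3)
= 4060*1 / 9139
= 4060/9139

4060/9139


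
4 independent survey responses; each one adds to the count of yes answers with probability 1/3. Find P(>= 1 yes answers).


P(at least one) = 1 - P(none)
P(none) = (1 - 1/3)^4 = (2/3)^4 = 16/81
P(at least one) = 1 - 16/81 = 65/81

65/81


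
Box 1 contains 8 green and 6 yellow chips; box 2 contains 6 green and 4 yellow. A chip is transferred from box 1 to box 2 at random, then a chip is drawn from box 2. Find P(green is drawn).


P(transfer green) = 8/14 = 4/7; P(transfer yellow) = 3/7
If green transferred: Urn II has 7 green of 11, so P(green|green moved) = 7/11
If yellow transferred: Urn II has 6 green of 11, so P(green|yellow moved) = 6/11
By total probability: P(green) = 4/7*7/11 + 3/7*6/11 = 46/77

46/77


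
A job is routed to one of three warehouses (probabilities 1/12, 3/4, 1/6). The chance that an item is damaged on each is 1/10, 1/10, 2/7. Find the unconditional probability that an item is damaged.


P(A) = P(A|B1)P(B1) + P(A|B2)P(B2) + P(A|B3)P(B3)
= 1/10*1/12 + 1/10*3/4 + 2/7*1/6
= 1/120 + 3/40 + 1/21 = 11/84

11/84


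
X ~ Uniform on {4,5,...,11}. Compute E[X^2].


E[X^2] = (1/8) * sum(x^2 for x=4..11)
= 492/8 = 123/2

123/2


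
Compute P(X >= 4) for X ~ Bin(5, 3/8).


P(X>=4) = P(X=4) + P(X=5)
= 2025/32768 + 243/32768
= 567/8192

567/8192


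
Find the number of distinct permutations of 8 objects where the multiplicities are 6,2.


8! = 40320
Denominator: 6!=720 * 2!=2
Coefficient = 40320 / 1440 = 28

28


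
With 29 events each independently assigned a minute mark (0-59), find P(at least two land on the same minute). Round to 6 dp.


P(all different) = prod((60-i)/60 for i=0..28) = 0.000275
P(at least one match) = 1 - 0.000275 = 0.999725

0.999725
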